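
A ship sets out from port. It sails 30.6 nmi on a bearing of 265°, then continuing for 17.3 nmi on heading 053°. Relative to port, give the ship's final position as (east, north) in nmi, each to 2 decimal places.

Leg 1 (265°, 30.6 nmi): east 30.6 sin 265° = -30.48, north 30.6 cos 265° = -2.67
Leg 2 (053°, 17.3 nmi): east 17.3 sin 53° = 13.82, north 17.3 cos 53° = 10.41
Summing: -16.67 nmi east, 7.74 nmi north → (-16.67, 7.74).

(-16.67, 7.74)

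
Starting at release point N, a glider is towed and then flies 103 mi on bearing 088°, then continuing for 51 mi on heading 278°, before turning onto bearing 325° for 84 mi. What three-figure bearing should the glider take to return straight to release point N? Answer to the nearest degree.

183°

Leg 1 (088°, 103 mi): east 103 sin 88° = 102.94, north 103 cos 88° = 3.59
Leg 2 (278°, 51 mi): east 51 sin 278° = -50.50, north 51 cos 278° = 7.10
Leg 3 (325°, 84 mi): east 84 sin 325° = -48.18, north 84 cos 325° = 68.81
Net displacement: 4.25 east, 79.50 north. Direction back to start is (-4.25, -79.50): bearing = atan2(-4.25, -79.50) mod 360° = 183.06° ≈ 183°.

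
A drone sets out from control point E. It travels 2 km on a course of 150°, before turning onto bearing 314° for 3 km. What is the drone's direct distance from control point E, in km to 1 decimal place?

Leg 1 (150°, 2 km): east 2 sin 150° = 1.00, north 2 cos 150° = -1.73
Leg 2 (314°, 3 km): east 3 sin 314° = -2.16, north 3 cos 314° = 2.08
Net: -1.16 east, 0.35 north. Distance = √((-1.16)² + (0.35)²) = 1.210 km.

1.2 km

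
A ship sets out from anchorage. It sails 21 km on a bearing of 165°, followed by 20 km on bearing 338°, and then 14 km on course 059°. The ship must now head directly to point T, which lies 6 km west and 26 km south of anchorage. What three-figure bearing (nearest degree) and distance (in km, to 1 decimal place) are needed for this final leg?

Leg 1 (165°, 21 km): east 21 sin 165° = 5.44, north 21 cos 165° = -20.28
Leg 2 (338°, 20 km): east 20 sin 338° = -7.49, north 20 cos 338° = 18.54
Leg 3 (059°, 14 km): east 14 sin 59° = 12.00, north 14 cos 59° = 7.21
Current position: (9.94, 5.47). Target: (-6, -26). Remaining: Δeast = -15.94, Δnorth = -31.47.
Bearing = atan2(-15.94, -31.47) mod 360° = 206.87°; distance = √((-15.94)² + (-31.47)²) = 35.278 km.

207°, 35.3 km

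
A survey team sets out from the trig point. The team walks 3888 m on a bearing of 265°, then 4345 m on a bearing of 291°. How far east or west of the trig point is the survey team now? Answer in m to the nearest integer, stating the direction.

Leg 1 (265°, 3888 m): east 3888 sin 265° = -3873.20, north 3888 cos 265° = -338.86
Leg 2 (291°, 4345 m): east 4345 sin 291° = -4056.41, north 4345 cos 291° = 1557.11
Net east component: -7929.61 m.

7930 m west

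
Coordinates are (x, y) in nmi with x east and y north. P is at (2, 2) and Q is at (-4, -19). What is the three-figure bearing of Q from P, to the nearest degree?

Δeast = -4 − 2 = -6.00; Δnorth = -19 − 2 = -21.00.
Bearing = atan2(Δeast, Δnorth) mod 360° = 195.95° ≈ 196°.

196°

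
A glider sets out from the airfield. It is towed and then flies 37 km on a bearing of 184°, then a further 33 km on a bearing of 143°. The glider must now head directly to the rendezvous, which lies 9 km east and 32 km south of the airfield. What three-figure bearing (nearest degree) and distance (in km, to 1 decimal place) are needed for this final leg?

Leg 1 (184°, 37 km): east 37 sin 184° = -2.58, north 37 cos 184° = -36.91
Leg 2 (143°, 33 km): east 33 sin 143° = 19.86, north 33 cos 143° = -26.35
Current position: (17.28, -63.26). Target: (9, -32). Remaining: Δeast = -8.28, Δnorth = 31.26.
Bearing = atan2(-8.28, 31.26) mod 360° = 345.17°; distance = √((-8.28)² + (31.26)²) = 32.342 km.

345°, 32.3 km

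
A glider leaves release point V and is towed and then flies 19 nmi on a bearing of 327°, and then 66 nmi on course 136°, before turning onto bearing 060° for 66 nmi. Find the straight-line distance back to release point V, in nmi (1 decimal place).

92.7 nmi

Leg 1 (327°, 19 nmi): east 19 sin 327° = -10.35, north 19 cos 327° = 15.93
Leg 2 (136°, 66 nmi): east 66 sin 136° = 45.85, north 66 cos 136° = -47.48
Leg 3 (060°, 66 nmi): east 66 sin 60° = 57.16, north 66 cos 60° = 33.00
Net: 92.66 east, 1.46 north. Distance = √((92.66)² + (1.46)²) = 92.668 nmi.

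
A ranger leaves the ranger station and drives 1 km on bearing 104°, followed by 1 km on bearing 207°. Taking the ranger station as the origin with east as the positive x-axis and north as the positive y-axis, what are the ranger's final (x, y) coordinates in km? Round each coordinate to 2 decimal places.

(0.52, -1.13)

Leg 1 (104°, 1 km): east 1 sin 104° = 0.97, north 1 cos 104° = -0.24
Leg 2 (207°, 1 km): east 1 sin 207° = -0.45, north 1 cos 207° = -0.89
Summing: 0.52 km east, -1.13 km north → (0.52, -1.13).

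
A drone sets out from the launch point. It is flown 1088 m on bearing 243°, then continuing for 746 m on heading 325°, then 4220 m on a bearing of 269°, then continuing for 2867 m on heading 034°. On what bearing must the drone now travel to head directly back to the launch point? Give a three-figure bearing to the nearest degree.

Leg 1 (243°, 1088 m): east 1088 sin 243° = -969.42, north 1088 cos 243° = -493.94
Leg 2 (325°, 746 m): east 746 sin 325° = -427.89, north 746 cos 325° = 611.09
Leg 3 (269°, 4220 m): east 4220 sin 269° = -4219.36, north 4220 cos 269° = -73.65
Leg 4 (034°, 2867 m): east 2867 sin 34° = 1603.21, north 2867 cos 34° = 2376.85
Net displacement: -4013.45 east, 2420.35 north. Direction back to start is (4013.45, -2420.35): bearing = atan2(4013.45, -2420.35) mod 360° = 121.09° ≈ 121°.

121°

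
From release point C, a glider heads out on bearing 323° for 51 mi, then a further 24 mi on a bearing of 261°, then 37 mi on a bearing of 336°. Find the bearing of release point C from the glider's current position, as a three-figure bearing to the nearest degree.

136°

Leg 1 (323°, 51 mi): east 51 sin 323° = -30.69, north 51 cos 323° = 40.73
Leg 2 (261°, 24 mi): east 24 sin 261° = -23.70, north 24 cos 261° = -3.75
Leg 3 (336°, 37 mi): east 37 sin 336° = -15.05, north 37 cos 336° = 33.80
Net displacement: -69.45 east, 70.78 north. Direction back to start is (69.45, -70.78): bearing = atan2(69.45, -70.78) mod 360° = 135.54° ≈ 136°.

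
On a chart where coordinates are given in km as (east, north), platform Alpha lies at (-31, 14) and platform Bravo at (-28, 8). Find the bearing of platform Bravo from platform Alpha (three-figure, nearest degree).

Δeast = -28 − -31 = 3.00; Δnorth = 8 − 14 = -6.00.
Bearing = atan2(Δeast, Δnorth) mod 360° = 153.43° ≈ 153°.

153°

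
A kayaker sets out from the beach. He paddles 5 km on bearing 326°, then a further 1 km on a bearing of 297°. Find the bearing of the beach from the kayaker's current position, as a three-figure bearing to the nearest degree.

141°

Leg 1 (326°, 5 km): east 5 sin 326° = -2.80, north 5 cos 326° = 4.15
Leg 2 (297°, 1 km): east 1 sin 297° = -0.89, north 1 cos 297° = 0.45
Net displacement: -3.69 east, 4.60 north. Direction back to start is (3.69, -4.60): bearing = atan2(3.69, -4.60) mod 360° = 141.28° ≈ 141°.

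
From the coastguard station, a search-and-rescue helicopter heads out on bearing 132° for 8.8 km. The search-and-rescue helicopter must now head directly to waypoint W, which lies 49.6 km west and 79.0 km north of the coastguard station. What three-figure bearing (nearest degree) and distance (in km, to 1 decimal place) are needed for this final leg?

327°, 101.8 km

Leg 1 (132°, 8.8 km): east 8.8 sin 132° = 6.54, north 8.8 cos 132° = -5.89
Current position: (6.54, -5.89). Target: (-49.6, 79.0). Remaining: Δeast = -56.14, Δnorth = 84.89.
Bearing = atan2(-56.14, 84.89) mod 360° = 326.52°; distance = √((-56.14)² + (84.89)²) = 101.773 km.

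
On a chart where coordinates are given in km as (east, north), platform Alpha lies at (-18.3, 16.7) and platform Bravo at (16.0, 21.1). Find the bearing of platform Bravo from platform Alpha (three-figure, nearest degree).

083°

Δeast = 16.0 − -18.3 = 34.30; Δnorth = 21.1 − 16.7 = 4.40.
Bearing = atan2(Δeast, Δnorth) mod 360° = 82.69° ≈ 083°.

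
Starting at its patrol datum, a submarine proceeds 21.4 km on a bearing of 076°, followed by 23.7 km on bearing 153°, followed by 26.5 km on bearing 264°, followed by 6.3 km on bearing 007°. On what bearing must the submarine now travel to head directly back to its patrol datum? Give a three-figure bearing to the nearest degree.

335°

Leg 1 (076°, 21.4 km): east 21.4 sin 76° = 20.76, north 21.4 cos 76° = 5.18
Leg 2 (153°, 23.7 km): east 23.7 sin 153° = 10.76, north 23.7 cos 153° = -21.12
Leg 3 (264°, 26.5 km): east 26.5 sin 264° = -26.35, north 26.5 cos 264° = -2.77
Leg 4 (007°, 6.3 km): east 6.3 sin 7° = 0.77, north 6.3 cos 7° = 6.25
Net displacement: 5.94 east, -12.46 north. Direction back to start is (-5.94, 12.46): bearing = atan2(-5.94, 12.46) mod 360° = 334.52° ≈ 335°.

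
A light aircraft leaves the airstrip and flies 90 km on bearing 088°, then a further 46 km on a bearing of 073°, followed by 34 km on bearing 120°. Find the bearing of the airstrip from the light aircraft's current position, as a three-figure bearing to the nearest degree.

270°

Leg 1 (088°, 90 km): east 90 sin 88° = 89.95, north 90 cos 88° = 3.14
Leg 2 (073°, 46 km): east 46 sin 73° = 43.99, north 46 cos 73° = 13.45
Leg 3 (120°, 34 km): east 34 sin 120° = 29.44, north 34 cos 120° = -17.00
Net displacement: 163.38 east, -0.41 north. Direction back to start is (-163.38, 0.41): bearing = atan2(-163.38, 0.41) mod 360° = 270.14° ≈ 270°.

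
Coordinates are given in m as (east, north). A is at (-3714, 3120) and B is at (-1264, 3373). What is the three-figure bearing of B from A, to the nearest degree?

Δeast = -1264 − -3714 = 2450.00; Δnorth = 3373 − 3120 = 253.00.
Bearing = atan2(Δeast, Δnorth) mod 360° = 84.10° ≈ 084°.

084°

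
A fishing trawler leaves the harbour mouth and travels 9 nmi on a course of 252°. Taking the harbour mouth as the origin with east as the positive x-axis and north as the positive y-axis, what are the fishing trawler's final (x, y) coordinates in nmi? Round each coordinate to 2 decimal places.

(-8.56, -2.78)

Leg 1 (252°, 9 nmi): east 9 sin 252° = -8.56, north 9 cos 252° = -2.78
Summing: -8.56 nmi east, -2.78 nmi north → (-8.56, -2.78).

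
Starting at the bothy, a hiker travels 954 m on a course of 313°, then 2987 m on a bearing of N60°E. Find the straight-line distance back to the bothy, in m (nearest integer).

Leg 1 (313°, 954 m): east 954 sin 313° = -697.71, north 954 cos 313° = 650.63
Leg 2 (N60°E, 2987 m): east 2987 sin 60° = 2586.82, north 2987 cos 60° = 1493.50
Net: 1889.11 east, 2144.13 north. Distance = √((1889.11)² + (2144.13)²) = 2857.622 m.

2858 m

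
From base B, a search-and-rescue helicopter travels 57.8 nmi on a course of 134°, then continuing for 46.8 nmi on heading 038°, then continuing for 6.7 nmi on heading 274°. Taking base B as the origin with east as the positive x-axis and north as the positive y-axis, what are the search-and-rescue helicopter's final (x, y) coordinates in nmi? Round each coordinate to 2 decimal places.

(63.71, -2.80)

Leg 1 (134°, 57.8 nmi): east 57.8 sin 134° = 41.58, north 57.8 cos 134° = -40.15
Leg 2 (038°, 46.8 nmi): east 46.8 sin 38° = 28.81, north 46.8 cos 38° = 36.88
Leg 3 (274°, 6.7 nmi): east 6.7 sin 274° = -6.68, north 6.7 cos 274° = 0.47
Summing: 63.71 nmi east, -2.80 nmi north → (63.71, -2.80).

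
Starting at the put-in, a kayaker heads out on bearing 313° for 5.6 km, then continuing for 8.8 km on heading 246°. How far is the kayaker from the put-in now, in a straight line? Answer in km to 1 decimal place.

12.1 km

Leg 1 (313°, 5.6 km): east 5.6 sin 313° = -4.10, north 5.6 cos 313° = 3.82
Leg 2 (246°, 8.8 km): east 8.8 sin 246° = -8.04, north 8.8 cos 246° = -3.58
Net: -12.13 east, 0.24 north. Distance = √((-12.13)² + (0.24)²) = 12.137 km.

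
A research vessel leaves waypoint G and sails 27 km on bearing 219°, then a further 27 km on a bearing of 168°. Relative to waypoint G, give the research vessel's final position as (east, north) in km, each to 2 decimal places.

Leg 1 (219°, 27 km): east 27 sin 219° = -16.99, north 27 cos 219° = -20.98
Leg 2 (168°, 27 km): east 27 sin 168° = 5.61, north 27 cos 168° = -26.41
Summing: -11.38 km east, -47.39 km north → (-11.38, -47.39).

(-11.38, -47.39)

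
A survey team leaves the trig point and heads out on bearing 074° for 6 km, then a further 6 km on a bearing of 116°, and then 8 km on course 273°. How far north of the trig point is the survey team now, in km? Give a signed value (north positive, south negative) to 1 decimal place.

Leg 1 (074°, 6 km): east 6 sin 74° = 5.77, north 6 cos 74° = 1.65
Leg 2 (116°, 6 km): east 6 sin 116° = 5.39, north 6 cos 116° = -2.63
Leg 3 (273°, 8 km): east 8 sin 273° = -7.99, north 8 cos 273° = 0.42
Net north component: -0.56 km.

-0.6 km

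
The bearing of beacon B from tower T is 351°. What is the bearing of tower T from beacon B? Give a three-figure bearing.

Back-bearing = 351° − 180° = 171°.

171°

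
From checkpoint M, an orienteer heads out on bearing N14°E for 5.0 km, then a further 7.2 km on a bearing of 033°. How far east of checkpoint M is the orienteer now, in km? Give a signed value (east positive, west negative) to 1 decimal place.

5.1 km

Leg 1 (N14°E, 5.0 km): east 5.0 sin 14° = 1.21, north 5.0 cos 14° = 4.85
Leg 2 (033°, 7.2 km): east 7.2 sin 33° = 3.92, north 7.2 cos 33° = 6.04
Net east component: 5.13 km.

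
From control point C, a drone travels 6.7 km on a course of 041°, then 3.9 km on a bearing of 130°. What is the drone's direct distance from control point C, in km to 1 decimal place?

7.8 km

Leg 1 (041°, 6.7 km): east 6.7 sin 41° = 4.40, north 6.7 cos 41° = 5.06
Leg 2 (130°, 3.9 km): east 3.9 sin 130° = 2.99, north 3.9 cos 130° = -2.51
Net: 7.38 east, 2.55 north. Distance = √((7.38)² + (2.55)²) = 7.811 km.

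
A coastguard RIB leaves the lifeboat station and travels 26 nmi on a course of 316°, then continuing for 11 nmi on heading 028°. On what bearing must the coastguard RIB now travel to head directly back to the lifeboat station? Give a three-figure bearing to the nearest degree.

Leg 1 (316°, 26 nmi): east 26 sin 316° = -18.06, north 26 cos 316° = 18.70
Leg 2 (028°, 11 nmi): east 11 sin 28° = 5.16, north 11 cos 28° = 9.71
Net displacement: -12.90 east, 28.42 north. Direction back to start is (12.90, -28.42): bearing = atan2(12.90, -28.42) mod 360° = 155.59° ≈ 156°.

156°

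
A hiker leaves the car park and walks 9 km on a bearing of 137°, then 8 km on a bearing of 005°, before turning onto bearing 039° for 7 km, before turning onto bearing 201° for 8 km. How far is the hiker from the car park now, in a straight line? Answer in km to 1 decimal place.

8.4 km

Leg 1 (137°, 9 km): east 9 sin 137° = 6.14, north 9 cos 137° = -6.58
Leg 2 (005°, 8 km): east 8 sin 5° = 0.70, north 8 cos 5° = 7.97
Leg 3 (039°, 7 km): east 7 sin 39° = 4.41, north 7 cos 39° = 5.44
Leg 4 (201°, 8 km): east 8 sin 201° = -2.87, north 8 cos 201° = -7.47
Net: 8.37 east, -0.64 north. Distance = √((8.37)² + (-0.64)²) = 8.398 km.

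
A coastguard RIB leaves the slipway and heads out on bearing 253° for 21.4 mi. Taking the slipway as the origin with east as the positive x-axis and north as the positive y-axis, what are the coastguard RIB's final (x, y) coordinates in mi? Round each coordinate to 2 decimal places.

(-20.46, -6.26)

Leg 1 (253°, 21.4 mi): east 21.4 sin 253° = -20.46, north 21.4 cos 253° = -6.26
Summing: -20.46 mi east, -6.26 mi north → (-20.46, -6.26).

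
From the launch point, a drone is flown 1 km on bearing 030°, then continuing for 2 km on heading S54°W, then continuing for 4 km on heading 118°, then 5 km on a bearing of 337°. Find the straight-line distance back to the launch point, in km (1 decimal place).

2.5 km

Leg 1 (030°, 1 km): east 1 sin 30° = 0.50, north 1 cos 30° = 0.87
Leg 2 (S54°W, 2 km): east 2 sin 234° = -1.62, north 2 cos 234° = -1.18
Leg 3 (118°, 4 km): east 4 sin 118° = 3.53, north 4 cos 118° = -1.88
Leg 4 (337°, 5 km): east 5 sin 337° = -1.95, north 5 cos 337° = 4.60
Net: 0.46 east, 2.42 north. Distance = √((0.46)² + (2.42)²) = 2.459 km.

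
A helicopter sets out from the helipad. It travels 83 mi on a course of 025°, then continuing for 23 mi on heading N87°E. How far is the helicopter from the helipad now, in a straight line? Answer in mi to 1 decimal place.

Leg 1 (025°, 83 mi): east 83 sin 25° = 35.08, north 83 cos 25° = 75.22
Leg 2 (N87°E, 23 mi): east 23 sin 87° = 22.97, north 23 cos 87° = 1.20
Net: 58.05 east, 76.43 north. Distance = √((58.05)² + (76.43)²) = 95.971 mi.

96.0 mi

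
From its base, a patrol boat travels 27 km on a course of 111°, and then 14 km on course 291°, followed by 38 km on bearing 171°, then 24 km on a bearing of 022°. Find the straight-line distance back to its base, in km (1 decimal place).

33.6 km

Leg 1 (111°, 27 km): east 27 sin 111° = 25.21, north 27 cos 111° = -9.68
Leg 2 (291°, 14 km): east 14 sin 291° = -13.07, north 14 cos 291° = 5.02
Leg 3 (171°, 38 km): east 38 sin 171° = 5.94, north 38 cos 171° = -37.53
Leg 4 (022°, 24 km): east 24 sin 22° = 8.99, north 24 cos 22° = 22.25
Net: 27.07 east, -19.94 north. Distance = √((27.07)² + (-19.94)²) = 33.622 km.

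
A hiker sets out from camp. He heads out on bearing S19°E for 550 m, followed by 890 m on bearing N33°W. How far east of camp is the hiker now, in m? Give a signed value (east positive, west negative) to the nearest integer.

-306 m

Leg 1 (S19°E, 550 m): east 550 sin 161° = 179.06, north 550 cos 161° = -520.04
Leg 2 (N33°W, 890 m): east 890 sin 327° = -484.73, north 890 cos 327° = 746.42
Net east component: -305.67 m.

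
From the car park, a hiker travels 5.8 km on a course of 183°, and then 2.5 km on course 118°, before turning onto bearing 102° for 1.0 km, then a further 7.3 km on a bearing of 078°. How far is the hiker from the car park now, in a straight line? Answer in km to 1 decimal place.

Leg 1 (183°, 5.8 km): east 5.8 sin 183° = -0.30, north 5.8 cos 183° = -5.79
Leg 2 (118°, 2.5 km): east 2.5 sin 118° = 2.21, north 2.5 cos 118° = -1.17
Leg 3 (102°, 1.0 km): east 1.0 sin 102° = 0.98, north 1.0 cos 102° = -0.21
Leg 4 (078°, 7.3 km): east 7.3 sin 78° = 7.14, north 7.3 cos 78° = 1.52
Net: 10.02 east, -5.66 north. Distance = √((10.02)² + (-5.66)²) = 11.508 km.

11.5 km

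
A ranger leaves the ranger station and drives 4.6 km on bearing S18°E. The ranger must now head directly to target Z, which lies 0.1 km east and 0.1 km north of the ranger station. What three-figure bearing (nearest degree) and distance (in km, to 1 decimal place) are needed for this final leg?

344°, 4.7 km

Leg 1 (S18°E, 4.6 km): east 4.6 sin 162° = 1.42, north 4.6 cos 162° = -4.37
Current position: (1.42, -4.37). Target: (0.1, 0.1). Remaining: Δeast = -1.32, Δnorth = 4.47.
Bearing = atan2(-1.32, 4.47) mod 360° = 343.55°; distance = √((-1.32)² + (4.47)²) = 4.666 km.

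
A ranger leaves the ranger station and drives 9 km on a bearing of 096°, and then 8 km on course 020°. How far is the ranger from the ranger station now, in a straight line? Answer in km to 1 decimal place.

13.4 km

Leg 1 (096°, 9 km): east 9 sin 96° = 8.95, north 9 cos 96° = -0.94
Leg 2 (020°, 8 km): east 8 sin 20° = 2.74, north 8 cos 20° = 7.52
Net: 11.69 east, 6.58 north. Distance = √((11.69)² + (6.58)²) = 13.410 km.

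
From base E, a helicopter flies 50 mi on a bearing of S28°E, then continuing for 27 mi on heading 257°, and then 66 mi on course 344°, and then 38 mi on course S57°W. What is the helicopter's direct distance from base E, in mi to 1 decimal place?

53.4 mi

Leg 1 (S28°E, 50 mi): east 50 sin 152° = 23.47, north 50 cos 152° = -44.15
Leg 2 (257°, 27 mi): east 27 sin 257° = -26.31, north 27 cos 257° = -6.07
Leg 3 (344°, 66 mi): east 66 sin 344° = -18.19, north 66 cos 344° = 63.44
Leg 4 (S57°W, 38 mi): east 38 sin 237° = -31.87, north 38 cos 237° = -20.70
Net: -52.90 east, -7.47 north. Distance = √((-52.90)² + (-7.47)²) = 53.421 mi.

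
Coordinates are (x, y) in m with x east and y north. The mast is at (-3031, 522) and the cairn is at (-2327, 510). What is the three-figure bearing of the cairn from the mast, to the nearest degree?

091°

Δeast = -2327 − -3031 = 704.00; Δnorth = 510 − 522 = -12.00.
Bearing = atan2(Δeast, Δnorth) mod 360° = 90.98° ≈ 091°.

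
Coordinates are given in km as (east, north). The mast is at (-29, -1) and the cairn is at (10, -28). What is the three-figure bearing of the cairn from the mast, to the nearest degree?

125°

Δeast = 10 − -29 = 39.00; Δnorth = -28 − -1 = -27.00.
Bearing = atan2(Δeast, Δnorth) mod 360° = 124.70° ≈ 125°.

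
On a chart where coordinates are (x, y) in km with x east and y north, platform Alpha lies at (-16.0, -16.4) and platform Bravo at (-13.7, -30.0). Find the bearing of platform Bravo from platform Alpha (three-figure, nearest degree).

170°

Δeast = -13.7 − -16.0 = 2.30; Δnorth = -30.0 − -16.4 = -13.60.
Bearing = atan2(Δeast, Δnorth) mod 360° = 170.40° ≈ 170°.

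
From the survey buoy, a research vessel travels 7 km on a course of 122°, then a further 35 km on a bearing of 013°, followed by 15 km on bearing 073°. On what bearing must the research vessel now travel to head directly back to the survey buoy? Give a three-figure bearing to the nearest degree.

219°

Leg 1 (122°, 7 km): east 7 sin 122° = 5.94, north 7 cos 122° = -3.71
Leg 2 (013°, 35 km): east 35 sin 13° = 7.87, north 35 cos 13° = 34.10
Leg 3 (073°, 15 km): east 15 sin 73° = 14.34, north 15 cos 73° = 4.39
Net displacement: 28.15 east, 34.78 north. Direction back to start is (-28.15, -34.78): bearing = atan2(-28.15, -34.78) mod 360° = 218.99° ≈ 219°.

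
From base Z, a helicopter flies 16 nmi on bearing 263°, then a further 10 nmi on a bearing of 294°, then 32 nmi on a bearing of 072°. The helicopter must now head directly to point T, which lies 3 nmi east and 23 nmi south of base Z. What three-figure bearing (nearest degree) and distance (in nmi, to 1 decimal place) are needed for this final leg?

184°, 35.1 nmi

Leg 1 (263°, 16 nmi): east 16 sin 263° = -15.88, north 16 cos 263° = -1.95
Leg 2 (294°, 10 nmi): east 10 sin 294° = -9.14, north 10 cos 294° = 4.07
Leg 3 (072°, 32 nmi): east 32 sin 72° = 30.43, north 32 cos 72° = 9.89
Current position: (5.42, 12.01). Target: (3, -23). Remaining: Δeast = -2.42, Δnorth = -35.01.
Bearing = atan2(-2.42, -35.01) mod 360° = 183.95°; distance = √((-2.42)² + (-35.01)²) = 35.089 nmi.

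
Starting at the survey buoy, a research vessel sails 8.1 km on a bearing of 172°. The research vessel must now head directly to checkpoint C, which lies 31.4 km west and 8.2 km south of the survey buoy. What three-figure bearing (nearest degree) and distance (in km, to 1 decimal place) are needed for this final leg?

270°, 32.5 km

Leg 1 (172°, 8.1 km): east 8.1 sin 172° = 1.13, north 8.1 cos 172° = -8.02
Current position: (1.13, -8.02). Target: (-31.4, -8.2). Remaining: Δeast = -32.53, Δnorth = -0.18.
Bearing = atan2(-32.53, -0.18) mod 360° = 269.69°; distance = √((-32.53)² + (-0.18)²) = 32.528 km.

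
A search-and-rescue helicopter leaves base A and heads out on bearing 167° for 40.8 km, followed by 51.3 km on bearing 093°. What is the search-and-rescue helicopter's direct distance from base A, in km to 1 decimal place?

Leg 1 (167°, 40.8 km): east 40.8 sin 167° = 9.18, north 40.8 cos 167° = -39.75
Leg 2 (093°, 51.3 km): east 51.3 sin 93° = 51.23, north 51.3 cos 93° = -2.68
Net: 60.41 east, -42.44 north. Distance = √((60.41)² + (-42.44)²) = 73.825 km.

73.8 km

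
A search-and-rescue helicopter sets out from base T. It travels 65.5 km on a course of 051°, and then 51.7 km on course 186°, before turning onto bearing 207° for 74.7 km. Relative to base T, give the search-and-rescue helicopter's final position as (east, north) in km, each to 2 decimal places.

(11.59, -76.75)

Leg 1 (051°, 65.5 km): east 65.5 sin 51° = 50.90, north 65.5 cos 51° = 41.22
Leg 2 (186°, 51.7 km): east 51.7 sin 186° = -5.40, north 51.7 cos 186° = -51.42
Leg 3 (207°, 74.7 km): east 74.7 sin 207° = -33.91, north 74.7 cos 207° = -66.56
Summing: 11.59 km east, -76.75 km north → (11.59, -76.75).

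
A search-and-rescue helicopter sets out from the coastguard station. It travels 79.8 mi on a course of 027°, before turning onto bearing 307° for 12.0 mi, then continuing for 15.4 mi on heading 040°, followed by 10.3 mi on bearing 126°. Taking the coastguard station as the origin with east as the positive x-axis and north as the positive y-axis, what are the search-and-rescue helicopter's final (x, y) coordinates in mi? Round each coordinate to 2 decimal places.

Leg 1 (027°, 79.8 mi): east 79.8 sin 27° = 36.23, north 79.8 cos 27° = 71.10
Leg 2 (307°, 12.0 mi): east 12.0 sin 307° = -9.58, north 12.0 cos 307° = 7.22
Leg 3 (040°, 15.4 mi): east 15.4 sin 40° = 9.90, north 15.4 cos 40° = 11.80
Leg 4 (126°, 10.3 mi): east 10.3 sin 126° = 8.33, north 10.3 cos 126° = -6.05
Summing: 44.88 mi east, 84.07 mi north → (44.88, 84.07).

(44.88, 84.07)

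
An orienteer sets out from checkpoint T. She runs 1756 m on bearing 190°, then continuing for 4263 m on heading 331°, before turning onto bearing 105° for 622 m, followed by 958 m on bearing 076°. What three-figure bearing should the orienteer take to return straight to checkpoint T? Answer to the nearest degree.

Leg 1 (190°, 1756 m): east 1756 sin 190° = -304.93, north 1756 cos 190° = -1729.32
Leg 2 (331°, 4263 m): east 4263 sin 331° = -2066.74, north 4263 cos 331° = 3728.50
Leg 3 (105°, 622 m): east 622 sin 105° = 600.81, north 622 cos 105° = -160.99
Leg 4 (076°, 958 m): east 958 sin 76° = 929.54, north 958 cos 76° = 231.76
Net displacement: -841.32 east, 2069.96 north. Direction back to start is (841.32, -2069.96): bearing = atan2(841.32, -2069.96) mod 360° = 157.88° ≈ 158°.

158°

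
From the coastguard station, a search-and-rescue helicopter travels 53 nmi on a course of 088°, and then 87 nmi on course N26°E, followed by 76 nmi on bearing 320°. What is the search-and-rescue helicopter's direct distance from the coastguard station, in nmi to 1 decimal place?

Leg 1 (088°, 53 nmi): east 53 sin 88° = 52.97, north 53 cos 88° = 1.85
Leg 2 (N26°E, 87 nmi): east 87 sin 26° = 38.14, north 87 cos 26° = 78.20
Leg 3 (320°, 76 nmi): east 76 sin 320° = -48.85, north 76 cos 320° = 58.22
Net: 42.25 east, 138.26 north. Distance = √((42.25)² + (138.26)²) = 144.577 nmi.

144.6 nmi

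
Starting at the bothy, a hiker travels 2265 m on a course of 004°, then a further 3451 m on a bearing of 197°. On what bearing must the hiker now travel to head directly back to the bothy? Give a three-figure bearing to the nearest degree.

039°

Leg 1 (004°, 2265 m): east 2265 sin 4° = 158.00, north 2265 cos 4° = 2259.48
Leg 2 (197°, 3451 m): east 3451 sin 197° = -1008.97, north 3451 cos 197° = -3300.21
Net displacement: -850.98 east, -1040.73 north. Direction back to start is (850.98, 1040.73): bearing = atan2(850.98, 1040.73) mod 360° = 39.27° ≈ 039°.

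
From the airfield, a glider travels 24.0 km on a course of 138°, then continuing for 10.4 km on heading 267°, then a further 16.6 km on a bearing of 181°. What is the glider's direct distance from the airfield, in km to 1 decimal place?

Leg 1 (138°, 24.0 km): east 24.0 sin 138° = 16.06, north 24.0 cos 138° = -17.84
Leg 2 (267°, 10.4 km): east 10.4 sin 267° = -10.39, north 10.4 cos 267° = -0.54
Leg 3 (181°, 16.6 km): east 16.6 sin 181° = -0.29, north 16.6 cos 181° = -16.60
Net: 5.38 east, -34.98 north. Distance = √((5.38)² + (-34.98)²) = 35.389 km.

35.4 km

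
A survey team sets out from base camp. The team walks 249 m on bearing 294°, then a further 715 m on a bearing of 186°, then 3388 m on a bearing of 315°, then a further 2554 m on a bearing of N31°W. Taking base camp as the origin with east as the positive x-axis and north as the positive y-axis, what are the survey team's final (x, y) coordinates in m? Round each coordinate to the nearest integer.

Leg 1 (294°, 249 m): east 249 sin 294° = -227.47, north 249 cos 294° = 101.28
Leg 2 (186°, 715 m): east 715 sin 186° = -74.74, north 715 cos 186° = -711.08
Leg 3 (315°, 3388 m): east 3388 sin 315° = -2395.68, north 3388 cos 315° = 2395.68
Leg 4 (N31°W, 2554 m): east 2554 sin 329° = -1315.41, north 2554 cos 329° = 2189.21
Summing: -4013.30 m east, 3975.08 m north → (-4013, 3975).

(-4013, 3975)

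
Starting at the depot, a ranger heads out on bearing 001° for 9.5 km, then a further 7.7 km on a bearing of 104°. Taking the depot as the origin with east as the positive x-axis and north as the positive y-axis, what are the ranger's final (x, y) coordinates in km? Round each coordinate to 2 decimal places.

Leg 1 (001°, 9.5 km): east 9.5 sin 1° = 0.17, north 9.5 cos 1° = 9.50
Leg 2 (104°, 7.7 km): east 7.7 sin 104° = 7.47, north 7.7 cos 104° = -1.86
Summing: 7.64 km east, 7.64 km north → (7.64, 7.64).

(7.64, 7.64)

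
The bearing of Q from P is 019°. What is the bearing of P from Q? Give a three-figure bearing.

199°

Back-bearing = 019° + 180° = 199°.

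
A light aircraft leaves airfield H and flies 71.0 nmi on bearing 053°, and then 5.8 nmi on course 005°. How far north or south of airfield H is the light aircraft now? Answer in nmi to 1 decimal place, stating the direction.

Leg 1 (053°, 71.0 nmi): east 71.0 sin 53° = 56.70, north 71.0 cos 53° = 42.73
Leg 2 (005°, 5.8 nmi): east 5.8 sin 5° = 0.51, north 5.8 cos 5° = 5.78
Net north component: 48.51 nmi.

48.5 nmi north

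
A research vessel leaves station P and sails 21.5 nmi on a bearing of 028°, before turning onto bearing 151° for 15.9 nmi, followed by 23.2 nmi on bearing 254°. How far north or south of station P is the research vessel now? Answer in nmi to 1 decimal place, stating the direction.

1.3 nmi south

Leg 1 (028°, 21.5 nmi): east 21.5 sin 28° = 10.09, north 21.5 cos 28° = 18.98
Leg 2 (151°, 15.9 nmi): east 15.9 sin 151° = 7.71, north 15.9 cos 151° = -13.91
Leg 3 (254°, 23.2 nmi): east 23.2 sin 254° = -22.30, north 23.2 cos 254° = -6.39
Net north component: -1.32 nmi.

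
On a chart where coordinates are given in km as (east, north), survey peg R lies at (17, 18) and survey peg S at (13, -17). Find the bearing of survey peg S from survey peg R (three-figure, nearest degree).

Δeast = 13 − 17 = -4.00; Δnorth = -17 − 18 = -35.00.
Bearing = atan2(Δeast, Δnorth) mod 360° = 186.52° ≈ 187°.

187°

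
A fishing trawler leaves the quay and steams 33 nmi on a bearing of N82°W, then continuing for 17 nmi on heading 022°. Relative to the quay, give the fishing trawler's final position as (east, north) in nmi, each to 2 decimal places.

Leg 1 (N82°W, 33 nmi): east 33 sin 278° = -32.68, north 33 cos 278° = 4.59
Leg 2 (022°, 17 nmi): east 17 sin 22° = 6.37, north 17 cos 22° = 15.76
Summing: -26.31 nmi east, 20.35 nmi north → (-26.31, 20.35).

(-26.31, 20.35)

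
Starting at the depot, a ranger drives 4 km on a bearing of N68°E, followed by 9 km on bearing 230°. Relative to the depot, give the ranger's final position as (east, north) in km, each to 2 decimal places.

(-3.19, -4.29)

Leg 1 (N68°E, 4 km): east 4 sin 68° = 3.71, north 4 cos 68° = 1.50
Leg 2 (230°, 9 km): east 9 sin 230° = -6.89, north 9 cos 230° = -5.79
Summing: -3.19 km east, -4.29 km north → (-3.19, -4.29).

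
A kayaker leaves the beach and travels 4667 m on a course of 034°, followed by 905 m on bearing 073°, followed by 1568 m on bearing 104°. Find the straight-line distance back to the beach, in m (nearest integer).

6250 m

Leg 1 (034°, 4667 m): east 4667 sin 34° = 2609.75, north 4667 cos 34° = 3869.12
Leg 2 (073°, 905 m): east 905 sin 73° = 865.46, north 905 cos 73° = 264.60
Leg 3 (104°, 1568 m): east 1568 sin 104° = 1521.42, north 1568 cos 104° = -379.33
Net: 4996.63 east, 3754.38 north. Distance = √((4996.63)² + (3754.38)²) = 6249.937 m.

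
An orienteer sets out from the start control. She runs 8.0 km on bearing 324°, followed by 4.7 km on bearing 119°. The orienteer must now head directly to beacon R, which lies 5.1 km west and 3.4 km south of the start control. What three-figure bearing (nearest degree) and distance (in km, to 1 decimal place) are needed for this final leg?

211°, 8.8 km

Leg 1 (324°, 8.0 km): east 8.0 sin 324° = -4.70, north 8.0 cos 324° = 6.47
Leg 2 (119°, 4.7 km): east 4.7 sin 119° = 4.11, north 4.7 cos 119° = -2.28
Current position: (-0.59, 4.19). Target: (-5.1, -3.4). Remaining: Δeast = -4.51, Δnorth = -7.59.
Bearing = atan2(-4.51, -7.59) mod 360° = 210.70°; distance = √((-4.51)² + (-7.59)²) = 8.831 km.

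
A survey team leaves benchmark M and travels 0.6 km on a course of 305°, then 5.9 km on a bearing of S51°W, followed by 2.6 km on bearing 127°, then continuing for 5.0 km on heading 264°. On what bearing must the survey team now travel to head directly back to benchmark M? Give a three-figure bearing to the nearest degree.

Leg 1 (305°, 0.6 km): east 0.6 sin 305° = -0.49, north 0.6 cos 305° = 0.34
Leg 2 (S51°W, 5.9 km): east 5.9 sin 231° = -4.59, north 5.9 cos 231° = -3.71
Leg 3 (127°, 2.6 km): east 2.6 sin 127° = 2.08, north 2.6 cos 127° = -1.56
Leg 4 (264°, 5.0 km): east 5.0 sin 264° = -4.97, north 5.0 cos 264° = -0.52
Net displacement: -7.97 east, -5.46 north. Direction back to start is (7.97, 5.46): bearing = atan2(7.97, 5.46) mod 360° = 55.61° ≈ 056°.

056°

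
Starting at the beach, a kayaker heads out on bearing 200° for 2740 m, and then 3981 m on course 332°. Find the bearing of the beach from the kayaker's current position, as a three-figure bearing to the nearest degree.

109°

Leg 1 (200°, 2740 m): east 2740 sin 200° = -937.14, north 2740 cos 200° = -2574.76
Leg 2 (332°, 3981 m): east 3981 sin 332° = -1868.97, north 3981 cos 332° = 3515.01
Net displacement: -2806.10 east, 940.26 north. Direction back to start is (2806.10, -940.26): bearing = atan2(2806.10, -940.26) mod 360° = 108.52° ≈ 109°.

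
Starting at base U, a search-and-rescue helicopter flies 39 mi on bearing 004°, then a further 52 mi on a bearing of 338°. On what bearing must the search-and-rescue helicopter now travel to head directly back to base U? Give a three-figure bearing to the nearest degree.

169°

Leg 1 (004°, 39 mi): east 39 sin 4° = 2.72, north 39 cos 4° = 38.90
Leg 2 (338°, 52 mi): east 52 sin 338° = -19.48, north 52 cos 338° = 48.21
Net displacement: -16.76 east, 87.12 north. Direction back to start is (16.76, -87.12): bearing = atan2(16.76, -87.12) mod 360° = 169.11° ≈ 169°.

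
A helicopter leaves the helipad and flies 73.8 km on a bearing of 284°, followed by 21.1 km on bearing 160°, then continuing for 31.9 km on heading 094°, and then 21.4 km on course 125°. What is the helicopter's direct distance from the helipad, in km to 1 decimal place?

22.3 km

Leg 1 (284°, 73.8 km): east 73.8 sin 284° = -71.61, north 73.8 cos 284° = 17.85
Leg 2 (160°, 21.1 km): east 21.1 sin 160° = 7.22, north 21.1 cos 160° = -19.83
Leg 3 (094°, 31.9 km): east 31.9 sin 94° = 31.82, north 31.9 cos 94° = -2.23
Leg 4 (125°, 21.4 km): east 21.4 sin 125° = 17.53, north 21.4 cos 125° = -12.27
Net: -15.04 east, -16.47 north. Distance = √((-15.04)² + (-16.47)²) = 22.306 km.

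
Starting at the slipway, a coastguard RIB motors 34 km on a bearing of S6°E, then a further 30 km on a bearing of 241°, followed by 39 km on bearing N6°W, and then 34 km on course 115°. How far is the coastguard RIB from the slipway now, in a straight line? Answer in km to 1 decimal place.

Leg 1 (S6°E, 34 km): east 34 sin 174° = 3.55, north 34 cos 174° = -33.81
Leg 2 (241°, 30 km): east 30 sin 241° = -26.24, north 30 cos 241° = -14.54
Leg 3 (N6°W, 39 km): east 39 sin 354° = -4.08, north 39 cos 354° = 38.79
Leg 4 (115°, 34 km): east 34 sin 115° = 30.81, north 34 cos 115° = -14.37
Net: 4.05 east, -23.94 north. Distance = √((4.05)² + (-23.94)²) = 24.281 km.

24.3 km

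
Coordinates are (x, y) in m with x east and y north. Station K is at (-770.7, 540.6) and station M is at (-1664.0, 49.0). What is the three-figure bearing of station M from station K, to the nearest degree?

241°

Δeast = -1664.0 − -770.7 = -893.30; Δnorth = 49.0 − 540.6 = -491.60.
Bearing = atan2(Δeast, Δnorth) mod 360° = 241.18° ≈ 241°.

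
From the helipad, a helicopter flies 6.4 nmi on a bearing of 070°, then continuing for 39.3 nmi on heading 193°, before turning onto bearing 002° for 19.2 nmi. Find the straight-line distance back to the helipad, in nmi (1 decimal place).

17.1 nmi

Leg 1 (070°, 6.4 nmi): east 6.4 sin 70° = 6.01, north 6.4 cos 70° = 2.19
Leg 2 (193°, 39.3 nmi): east 39.3 sin 193° = -8.84, north 39.3 cos 193° = -38.29
Leg 3 (002°, 19.2 nmi): east 19.2 sin 2° = 0.67, north 19.2 cos 2° = 19.19
Net: -2.16 east, -16.92 north. Distance = √((-2.16)² + (-16.92)²) = 17.052 nmi.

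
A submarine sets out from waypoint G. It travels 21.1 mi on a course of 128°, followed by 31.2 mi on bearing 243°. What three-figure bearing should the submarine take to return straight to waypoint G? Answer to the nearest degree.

Leg 1 (128°, 21.1 mi): east 21.1 sin 128° = 16.63, north 21.1 cos 128° = -12.99
Leg 2 (243°, 31.2 mi): east 31.2 sin 243° = -27.80, north 31.2 cos 243° = -14.16
Net displacement: -11.17 east, -27.15 north. Direction back to start is (11.17, 27.15): bearing = atan2(11.17, 27.15) mod 360° = 22.36° ≈ 022°.

022°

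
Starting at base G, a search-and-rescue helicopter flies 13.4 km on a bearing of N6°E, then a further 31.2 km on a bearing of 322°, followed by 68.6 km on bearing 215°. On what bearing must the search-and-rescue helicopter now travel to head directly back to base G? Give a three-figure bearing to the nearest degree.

072°

Leg 1 (N6°E, 13.4 km): east 13.4 sin 6° = 1.40, north 13.4 cos 6° = 13.33
Leg 2 (322°, 31.2 km): east 31.2 sin 322° = -19.21, north 31.2 cos 322° = 24.59
Leg 3 (215°, 68.6 km): east 68.6 sin 215° = -39.35, north 68.6 cos 215° = -56.19
Net displacement: -57.16 east, -18.28 north. Direction back to start is (57.16, 18.28): bearing = atan2(57.16, 18.28) mod 360° = 72.26° ≈ 072°.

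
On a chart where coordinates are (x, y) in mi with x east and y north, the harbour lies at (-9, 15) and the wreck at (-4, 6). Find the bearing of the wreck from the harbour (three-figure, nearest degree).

Δeast = -4 − -9 = 5.00; Δnorth = 6 − 15 = -9.00.
Bearing = atan2(Δeast, Δnorth) mod 360° = 150.95° ≈ 151°.

151°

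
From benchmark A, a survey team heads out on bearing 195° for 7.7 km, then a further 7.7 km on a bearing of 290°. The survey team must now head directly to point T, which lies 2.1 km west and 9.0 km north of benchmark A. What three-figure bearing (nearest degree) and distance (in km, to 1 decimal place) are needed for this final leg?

Leg 1 (195°, 7.7 km): east 7.7 sin 195° = -1.99, north 7.7 cos 195° = -7.44
Leg 2 (290°, 7.7 km): east 7.7 sin 290° = -7.24, north 7.7 cos 290° = 2.63
Current position: (-9.23, -4.80). Target: (-2.1, 9.0). Remaining: Δeast = 7.13, Δnorth = 13.80.
Bearing = atan2(7.13, 13.80) mod 360° = 27.31°; distance = √((7.13)² + (13.80)²) = 15.536 km.

027°, 15.5 km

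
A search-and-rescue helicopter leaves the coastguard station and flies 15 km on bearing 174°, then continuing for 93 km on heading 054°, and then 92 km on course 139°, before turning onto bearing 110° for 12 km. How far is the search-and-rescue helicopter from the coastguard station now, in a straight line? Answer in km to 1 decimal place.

152.2 km

Leg 1 (174°, 15 km): east 15 sin 174° = 1.57, north 15 cos 174° = -14.92
Leg 2 (054°, 93 km): east 93 sin 54° = 75.24, north 93 cos 54° = 54.66
Leg 3 (139°, 92 km): east 92 sin 139° = 60.36, north 92 cos 139° = -69.43
Leg 4 (110°, 12 km): east 12 sin 110° = 11.28, north 12 cos 110° = -4.10
Net: 148.44 east, -33.79 north. Distance = √((148.44)² + (-33.79)²) = 152.238 km.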